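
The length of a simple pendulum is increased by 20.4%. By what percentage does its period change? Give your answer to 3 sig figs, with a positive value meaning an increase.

T ∝ √L, so T'/T = √(1.204) = 1.097.
Percentage change in T = (1.097 − 1) × 100% = 9.73%.

9.73%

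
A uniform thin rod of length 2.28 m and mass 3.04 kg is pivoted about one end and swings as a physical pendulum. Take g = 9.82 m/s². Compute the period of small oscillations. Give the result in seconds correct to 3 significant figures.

2.47 s

For a physical pendulum T = 2π√(I/(mgd)), with d = 1.140 m from pivot to centre of mass.
I_cm = mL²/12 = 3.04 × 2.28²/12 = 1.317 kg·m²; I = I_cm + md² = 1.317 + 3.04 × 1.140² = 5.268 kg·m².
T = 2π√(5.268/(3.04 × 9.82 × 1.140)) = 2.47 s.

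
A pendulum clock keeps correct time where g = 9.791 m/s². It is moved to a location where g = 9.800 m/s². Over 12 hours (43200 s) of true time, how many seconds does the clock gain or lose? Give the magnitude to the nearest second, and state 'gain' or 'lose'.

The clock's period scales as T ∝ 1/√g, so T'/T = √(9.791/9.800) = 0.999541.
In 43200 s of true time the clock registers 43200/0.999541 = 43219.9 s, so it gains 20 s.

gain 20 s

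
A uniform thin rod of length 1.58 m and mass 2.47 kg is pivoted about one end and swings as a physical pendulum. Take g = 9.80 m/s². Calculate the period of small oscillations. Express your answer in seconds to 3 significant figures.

2.06 s

For a physical pendulum T = 2π√(I/(mgd)), with d = 0.7900 m from pivot to centre of mass.
I_cm = mL²/12 = 2.47 × 1.58²/12 = 0.5138 kg·m²; I = I_cm + md² = 0.5138 + 2.47 × 0.7900² = 2.055 kg·m².
T = 2π√(2.055/(2.47 × 9.80 × 0.7900)) = 2.06 s.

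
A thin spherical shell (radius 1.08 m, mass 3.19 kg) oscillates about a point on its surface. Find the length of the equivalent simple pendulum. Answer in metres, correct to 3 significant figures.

1.80 m

The equivalent simple-pendulum length is L_eq = I/(md), where I is about the pivot and d = 1.080 m.
I_cm = (2/3)mR² = 2.481 kg·m², so I = I_cm + md² = 2.481 + 3.721 = 6.201 kg·m².
L_eq = 6.201/(3.19 × 1.080) = 1.80 m.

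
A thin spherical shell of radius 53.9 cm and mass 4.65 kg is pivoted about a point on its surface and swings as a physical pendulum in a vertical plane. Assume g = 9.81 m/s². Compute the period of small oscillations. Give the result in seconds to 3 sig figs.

1.90 s

I_cm = (2/3)mr² = 0.9006 kg·m². The pivot is at distance d = 0.539 m from the centre of mass.
By the parallel-axis theorem, I = I_cm + md² = 0.9006 + 1.351 = 2.252 kg·m².
T = 2π√(I/(mgd)) = 2π√(2.252/(4.65 × 9.81 × 0.539)) = 1.90 s.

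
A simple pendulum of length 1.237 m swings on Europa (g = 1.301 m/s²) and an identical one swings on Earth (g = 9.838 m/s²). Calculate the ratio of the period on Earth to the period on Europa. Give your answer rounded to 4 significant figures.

T ∝ 1/√g, so T₂/T₁ = √(g₁/g₂) = √(1.301/9.838) = 0.3637.

0.3637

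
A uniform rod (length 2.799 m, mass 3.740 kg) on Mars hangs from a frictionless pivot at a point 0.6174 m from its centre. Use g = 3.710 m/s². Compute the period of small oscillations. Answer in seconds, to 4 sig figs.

For a physical pendulum T = 2π√(I/(mgd)), with d = 0.61740 m from pivot to centre of mass.
I_cm = mL²/12 = 3.740 × 2.799²/12 = 2.4417 kg·m²; I = I_cm + md² = 2.4417 + 3.740 × 0.61740² = 3.8673 kg·m².
T = 2π√(3.8673/(3.740 × 3.710 × 0.61740)) = 4.222 s.

4.222 s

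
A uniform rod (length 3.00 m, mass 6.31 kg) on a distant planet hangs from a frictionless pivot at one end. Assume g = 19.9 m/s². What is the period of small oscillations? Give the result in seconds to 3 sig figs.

1.99 s

For a physical pendulum T = 2π√(I/(mgd)), with d = 1.500 m from pivot to centre of mass.
I_cm = mL²/12 = 6.31 × 3.00²/12 = 4.732 kg·m²; I = I_cm + md² = 4.732 + 6.31 × 1.500² = 18.93 kg·m².
T = 2π√(18.93/(6.31 × 19.9 × 1.500)) = 1.99 s.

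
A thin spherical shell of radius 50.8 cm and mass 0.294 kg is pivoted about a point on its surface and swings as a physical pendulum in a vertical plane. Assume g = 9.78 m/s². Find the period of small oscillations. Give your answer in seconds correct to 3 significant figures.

I_cm = (2/3)mr² = 0.05058 kg·m². The pivot is at distance d = 0.508 m from the centre of mass.
By the parallel-axis theorem, I = I_cm + md² = 0.05058 + 0.07587 = 0.1265 kg·m².
T = 2π√(I/(mgd)) = 2π√(0.1265/(0.294 × 9.78 × 0.508)) = 1.85 s.

1.85 s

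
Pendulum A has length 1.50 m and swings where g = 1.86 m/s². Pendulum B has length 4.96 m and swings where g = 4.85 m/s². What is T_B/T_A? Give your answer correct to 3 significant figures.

1.13

T = 2π√(L/g), so T_B/T_A = √((L_B/g_B)/(L_A/g_A)) = √((4.96/4.85)/(1.50/1.86)) = 1.13.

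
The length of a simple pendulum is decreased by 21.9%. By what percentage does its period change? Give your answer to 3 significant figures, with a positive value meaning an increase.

-11.6%

T ∝ √L, so T'/T = √(0.7810) = 0.8837.
Percentage change in T = (0.8837 − 1) × 100% = -11.6%.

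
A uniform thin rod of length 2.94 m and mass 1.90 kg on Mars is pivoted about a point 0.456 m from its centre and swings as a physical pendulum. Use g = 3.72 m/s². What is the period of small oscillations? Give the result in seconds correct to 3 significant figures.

For a physical pendulum T = 2π√(I/(mgd)), with d = 0.4560 m from pivot to centre of mass.
I_cm = mL²/12 = 1.90 × 2.94²/12 = 1.369 kg·m²; I = I_cm + md² = 1.369 + 1.90 × 0.4560² = 1.764 kg·m².
T = 2π√(1.764/(1.90 × 3.72 × 0.4560)) = 4.65 s.

4.65 s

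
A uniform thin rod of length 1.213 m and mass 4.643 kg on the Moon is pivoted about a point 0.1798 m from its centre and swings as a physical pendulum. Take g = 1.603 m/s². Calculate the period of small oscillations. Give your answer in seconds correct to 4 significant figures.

4.607 s

For a physical pendulum T = 2π√(I/(mgd)), with d = 0.17980 m from pivot to centre of mass.
I_cm = mL²/12 = 4.643 × 1.213²/12 = 0.56930 kg·m²; I = I_cm + md² = 0.56930 + 4.643 × 0.17980² = 0.71940 kg·m².
T = 2π√(0.71940/(4.643 × 1.603 × 0.17980)) = 4.607 s.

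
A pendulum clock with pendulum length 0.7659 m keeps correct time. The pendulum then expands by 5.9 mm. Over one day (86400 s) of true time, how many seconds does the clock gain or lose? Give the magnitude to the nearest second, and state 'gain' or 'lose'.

T ∝ √L, so T'/T = √(0.77180/0.7659) = 1.00384.
In 86400 s of true time the clock registers 86400/1.00384 = 86069.1 s, so it loses 331 s.

lose 331 s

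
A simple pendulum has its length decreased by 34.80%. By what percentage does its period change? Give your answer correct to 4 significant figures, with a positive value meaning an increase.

-19.25%

T ∝ √L, so T'/T = √(0.65200) = 0.80747.
Percentage change in T = (0.80747 − 1) × 100% = -19.25%.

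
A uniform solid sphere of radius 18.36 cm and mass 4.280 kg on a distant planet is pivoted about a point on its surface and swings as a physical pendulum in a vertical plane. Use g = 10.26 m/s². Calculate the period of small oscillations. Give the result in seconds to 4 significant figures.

0.9945 s

I_cm = (2/5)mr² = 0.057710 kg·m². The pivot is at distance d = 0.1836 m from the centre of mass.
By the parallel-axis theorem, I = I_cm + md² = 0.057710 + 0.14427 = 0.20198 kg·m².
T = 2π√(I/(mgd)) = 2π√(0.20198/(4.280 × 10.26 × 0.1836)) = 0.9945 s.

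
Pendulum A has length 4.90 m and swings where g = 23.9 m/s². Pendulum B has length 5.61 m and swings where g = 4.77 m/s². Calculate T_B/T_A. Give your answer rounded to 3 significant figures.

2.40

T = 2π√(L/g), so T_B/T_A = √((L_B/g_B)/(L_A/g_A)) = √((5.61/4.77)/(4.90/23.9)) = 2.40.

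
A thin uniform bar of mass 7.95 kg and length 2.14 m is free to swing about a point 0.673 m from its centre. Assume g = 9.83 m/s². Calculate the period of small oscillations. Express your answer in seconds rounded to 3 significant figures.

For a physical pendulum T = 2π√(I/(mgd)), with d = 0.6730 m from pivot to centre of mass.
I_cm = mL²/12 = 7.95 × 2.14²/12 = 3.034 kg·m²; I = I_cm + md² = 3.034 + 7.95 × 0.6730² = 6.635 kg·m².
T = 2π√(6.635/(7.95 × 9.83 × 0.6730)) = 2.23 s.

2.23 s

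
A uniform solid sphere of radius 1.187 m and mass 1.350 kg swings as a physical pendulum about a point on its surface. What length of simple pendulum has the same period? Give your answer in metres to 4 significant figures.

1.662 m

The equivalent simple-pendulum length is L_eq = I/(md), where I is about the pivot and d = 1.1870 m.
I_cm = (2/5)mR² = 0.76084 kg·m², so I = I_cm + md² = 0.76084 + 1.9021 = 2.6630 kg·m².
L_eq = 2.6630/(1.350 × 1.1870) = 1.662 m.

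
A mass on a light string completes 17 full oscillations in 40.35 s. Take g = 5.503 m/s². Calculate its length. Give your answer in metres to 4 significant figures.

T = 40.35/17 = 2.3735 s.
From T = 2π√(L/g), L = gT²/(4π²) = 5.503 × 2.3735²/(4π²) = 0.7853 m.

0.7853 m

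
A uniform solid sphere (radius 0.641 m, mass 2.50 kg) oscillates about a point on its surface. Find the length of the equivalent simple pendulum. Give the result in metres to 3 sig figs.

0.897 m

The equivalent simple-pendulum length is L_eq = I/(md), where I is about the pivot and d = 0.6410 m.
I_cm = (2/5)mR² = 0.4109 kg·m², so I = I_cm + md² = 0.4109 + 1.027 = 1.438 kg·m².
L_eq = 1.438/(2.50 × 0.6410) = 0.897 m.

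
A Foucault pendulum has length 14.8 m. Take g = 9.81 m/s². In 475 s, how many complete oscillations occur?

61

T = 2π√(L/g) = 2π√(14.8/9.81) = 7.717 s.
Number of complete oscillations = ⌊475/7.717⌋ = ⌊61.55⌋ = 61.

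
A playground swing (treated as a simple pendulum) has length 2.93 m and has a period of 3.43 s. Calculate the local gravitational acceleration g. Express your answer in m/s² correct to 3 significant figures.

From T = 2π√(L/g), g = 4π²L/T² = 4π² × 2.93/3.430² = 9.83 m/s².

9.83 m/s²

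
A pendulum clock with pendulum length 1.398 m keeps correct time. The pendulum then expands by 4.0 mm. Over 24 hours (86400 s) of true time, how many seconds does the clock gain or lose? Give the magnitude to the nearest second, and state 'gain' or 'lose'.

T ∝ √L, so T'/T = √(1.40200/1.398) = 1.00143.
In 86400 s of true time the clock registers 86400/1.00143 = 86276.7 s, so it loses 123 s.

lose 123 s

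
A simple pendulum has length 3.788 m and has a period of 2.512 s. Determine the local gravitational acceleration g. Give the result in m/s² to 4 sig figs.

23.70 m/s²

From T = 2π√(L/g), g = 4π²L/T² = 4π² × 3.788/2.5120² = 23.70 m/s².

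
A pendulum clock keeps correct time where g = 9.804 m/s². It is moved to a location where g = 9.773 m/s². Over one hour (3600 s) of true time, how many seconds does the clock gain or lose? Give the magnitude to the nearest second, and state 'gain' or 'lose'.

lose 6 s

The clock's period scales as T ∝ 1/√g, so T'/T = √(9.804/9.773) = 1.00158.
In 3600 s of true time the clock registers 3600/1.00158 = 3594.3 s, so it loses 6 s.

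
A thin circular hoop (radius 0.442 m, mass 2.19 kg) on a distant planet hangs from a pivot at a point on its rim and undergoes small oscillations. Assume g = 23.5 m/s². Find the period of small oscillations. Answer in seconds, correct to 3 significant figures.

I_cm = mr² = 0.4278 kg·m². The pivot is at distance d = 0.442 m from the centre of mass.
By the parallel-axis theorem, I = I_cm + md² = 0.4278 + 0.4278 = 0.8557 kg·m².
T = 2π√(I/(mgd)) = 2π√(0.8557/(2.19 × 23.5 × 0.442)) = 1.22 s.

1.22 s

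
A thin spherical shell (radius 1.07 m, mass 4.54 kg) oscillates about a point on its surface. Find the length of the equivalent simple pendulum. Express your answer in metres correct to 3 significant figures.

1.78 m

The equivalent simple-pendulum length is L_eq = I/(md), where I is about the pivot and d = 1.070 m.
I_cm = (2/3)mR² = 3.465 kg·m², so I = I_cm + md² = 3.465 + 5.198 = 8.663 kg·m².
L_eq = 8.663/(4.54 × 1.070) = 1.78 m.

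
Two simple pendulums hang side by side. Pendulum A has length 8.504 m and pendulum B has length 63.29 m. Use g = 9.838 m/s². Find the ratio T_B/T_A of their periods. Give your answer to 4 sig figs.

2.728

T ∝ √L, so T_B/T_A = √(L_B/L_A) = √(63.29/8.504) = 2.728.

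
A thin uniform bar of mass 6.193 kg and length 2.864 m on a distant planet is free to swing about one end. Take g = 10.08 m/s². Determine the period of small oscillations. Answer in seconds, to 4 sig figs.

2.735 s

For a physical pendulum T = 2π√(I/(mgd)), with d = 1.4320 m from pivot to centre of mass.
I_cm = mL²/12 = 6.193 × 2.864²/12 = 4.2332 kg·m²; I = I_cm + md² = 4.2332 + 6.193 × 1.4320² = 16.933 kg·m².
T = 2π√(16.933/(6.193 × 10.08 × 1.4320)) = 2.735 s.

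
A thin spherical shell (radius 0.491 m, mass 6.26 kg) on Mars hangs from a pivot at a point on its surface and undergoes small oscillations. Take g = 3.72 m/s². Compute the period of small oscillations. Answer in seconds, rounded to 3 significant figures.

I_cm = (2/3)mr² = 1.006 kg·m². The pivot is at distance d = 0.491 m from the centre of mass.
By the parallel-axis theorem, I = I_cm + md² = 1.006 + 1.509 = 2.515 kg·m².
T = 2π√(I/(mgd)) = 2π√(2.515/(6.26 × 3.72 × 0.491)) = 2.95 s.

2.95 s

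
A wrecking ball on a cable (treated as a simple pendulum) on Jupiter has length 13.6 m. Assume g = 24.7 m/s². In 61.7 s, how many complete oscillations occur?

T = 2π√(L/g) = 2π√(13.6/24.7) = 4.662 s.
Number of complete oscillations = ⌊61.7/4.662⌋ = ⌊13.23⌋ = 13.

13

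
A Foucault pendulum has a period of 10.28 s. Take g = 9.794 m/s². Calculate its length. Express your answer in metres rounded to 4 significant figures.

From T = 2π√(L/g), L = gT²/(4π²) = 9.794 × 10.280²/(4π²) = 26.22 m.

26.22 m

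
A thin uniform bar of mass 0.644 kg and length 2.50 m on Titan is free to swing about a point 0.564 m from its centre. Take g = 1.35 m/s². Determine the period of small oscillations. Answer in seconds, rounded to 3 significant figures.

6.60 s

For a physical pendulum T = 2π√(I/(mgd)), with d = 0.5640 m from pivot to centre of mass.
I_cm = mL²/12 = 0.644 × 2.50²/12 = 0.3354 kg·m²; I = I_cm + md² = 0.3354 + 0.644 × 0.5640² = 0.5403 kg·m².
T = 2π√(0.5403/(0.644 × 1.35 × 0.5640)) = 6.60 s.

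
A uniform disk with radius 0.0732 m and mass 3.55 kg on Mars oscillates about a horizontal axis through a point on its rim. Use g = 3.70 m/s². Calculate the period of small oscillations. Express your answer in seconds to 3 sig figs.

1.08 s

I_cm = ½mr² = 0.009511 kg·m². The pivot is at distance d = 0.0732 m from the centre of mass.
By the parallel-axis theorem, I = I_cm + md² = 0.009511 + 0.01902 = 0.02853 kg·m².
T = 2π√(I/(mgd)) = 2π√(0.02853/(3.55 × 3.70 × 0.0732)) = 1.08 s.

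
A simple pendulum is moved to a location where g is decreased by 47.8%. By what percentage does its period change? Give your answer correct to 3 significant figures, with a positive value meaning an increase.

38.4%

T ∝ 1/√g, so T'/T = 1/√(0.5220) = 1.384.
Percentage change in T = (1.384 − 1) × 100% = 38.4%.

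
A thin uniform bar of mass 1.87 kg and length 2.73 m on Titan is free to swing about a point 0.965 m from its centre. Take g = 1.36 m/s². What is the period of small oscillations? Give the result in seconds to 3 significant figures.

For a physical pendulum T = 2π√(I/(mgd)), with d = 0.9650 m from pivot to centre of mass.
I_cm = mL²/12 = 1.87 × 2.73²/12 = 1.161 kg·m²; I = I_cm + md² = 1.161 + 1.87 × 0.9650² = 2.903 kg·m².
T = 2π√(2.903/(1.87 × 1.36 × 0.9650)) = 6.83 s.

6.83 s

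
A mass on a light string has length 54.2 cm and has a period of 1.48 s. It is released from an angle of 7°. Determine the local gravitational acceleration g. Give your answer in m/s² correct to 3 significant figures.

From T = 2π√(L/g), g = 4π²L/T² = 4π² × 0.542/1.480² = 9.77 m/s².

9.77 m/s²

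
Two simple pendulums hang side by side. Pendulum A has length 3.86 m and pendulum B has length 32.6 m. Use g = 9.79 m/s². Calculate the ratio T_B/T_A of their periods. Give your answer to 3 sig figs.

T ∝ √L, so T_B/T_A = √(L_B/L_A) = √(32.6/3.86) = 2.91.

2.91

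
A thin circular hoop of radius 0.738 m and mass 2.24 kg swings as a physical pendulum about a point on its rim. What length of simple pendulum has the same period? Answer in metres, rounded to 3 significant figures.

1.48 m

The equivalent simple-pendulum length is L_eq = I/(md), where I is about the pivot and d = 0.7380 m.
I_cm = mR² = 1.220 kg·m², so I = I_cm + md² = 1.220 + 1.220 = 2.440 kg·m².
L_eq = 2.440/(2.24 × 0.7380) = 1.48 m.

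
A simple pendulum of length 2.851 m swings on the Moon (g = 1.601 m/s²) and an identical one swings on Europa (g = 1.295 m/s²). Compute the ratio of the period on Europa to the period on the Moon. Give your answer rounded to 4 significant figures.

T ∝ 1/√g, so T₂/T₁ = √(g₁/g₂) = √(1.601/1.295) = 1.112.

1.112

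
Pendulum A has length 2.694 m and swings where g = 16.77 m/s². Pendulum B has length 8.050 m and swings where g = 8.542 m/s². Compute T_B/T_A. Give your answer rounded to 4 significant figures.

2.422

T = 2π√(L/g), so T_B/T_A = √((L_B/g_B)/(L_A/g_A)) = √((8.050/8.542)/(2.694/16.77)) = 2.422.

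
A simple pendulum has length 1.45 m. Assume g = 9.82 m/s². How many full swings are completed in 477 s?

T = 2π√(L/g) = 2π√(1.45/9.82) = 2.414 s.
Number of complete oscillations = ⌊477/2.414⌋ = ⌊197.6⌋ = 197.

197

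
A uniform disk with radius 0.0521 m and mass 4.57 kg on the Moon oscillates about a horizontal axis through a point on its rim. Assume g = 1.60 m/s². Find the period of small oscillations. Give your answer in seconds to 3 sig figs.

1.39 s

I_cm = ½mr² = 0.006202 kg·m². The pivot is at distance d = 0.0521 m from the centre of mass.
By the parallel-axis theorem, I = I_cm + md² = 0.006202 + 0.01240 = 0.01861 kg·m².
T = 2π√(I/(mgd)) = 2π√(0.01861/(4.57 × 1.60 × 0.0521)) = 1.39 s.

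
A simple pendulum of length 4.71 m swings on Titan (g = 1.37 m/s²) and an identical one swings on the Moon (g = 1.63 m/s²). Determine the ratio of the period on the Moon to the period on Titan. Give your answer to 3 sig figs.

T ∝ 1/√g, so T₂/T₁ = √(g₁/g₂) = √(1.37/1.63) = 0.917.

0.917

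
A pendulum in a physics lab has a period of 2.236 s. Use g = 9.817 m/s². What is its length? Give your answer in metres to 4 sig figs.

From T = 2π√(L/g), L = gT²/(4π²) = 9.817 × 2.2360²/(4π²) = 1.243 m.

1.243 m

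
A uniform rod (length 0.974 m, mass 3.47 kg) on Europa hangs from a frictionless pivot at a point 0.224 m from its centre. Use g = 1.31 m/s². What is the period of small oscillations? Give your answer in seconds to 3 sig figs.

4.17 s

For a physical pendulum T = 2π√(I/(mgd)), with d = 0.2240 m from pivot to centre of mass.
I_cm = mL²/12 = 3.47 × 0.974²/12 = 0.2743 kg·m²; I = I_cm + md² = 0.2743 + 3.47 × 0.2240² = 0.4484 kg·m².
T = 2π√(0.4484/(3.47 × 1.31 × 0.2240)) = 4.17 s.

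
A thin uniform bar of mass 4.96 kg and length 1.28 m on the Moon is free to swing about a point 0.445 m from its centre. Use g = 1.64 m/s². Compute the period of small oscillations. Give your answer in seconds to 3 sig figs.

4.25 s

For a physical pendulum T = 2π√(I/(mgd)), with d = 0.4450 m from pivot to centre of mass.
I_cm = mL²/12 = 4.96 × 1.28²/12 = 0.6772 kg·m²; I = I_cm + md² = 0.6772 + 4.96 × 0.4450² = 1.659 kg·m².
T = 2π√(1.659/(4.96 × 1.64 × 0.4450)) = 4.25 s.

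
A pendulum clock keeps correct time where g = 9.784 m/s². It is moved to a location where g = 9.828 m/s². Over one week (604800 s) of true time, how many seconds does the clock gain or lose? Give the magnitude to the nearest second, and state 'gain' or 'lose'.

The clock's period scales as T ∝ 1/√g, so T'/T = √(9.784/9.828) = 0.997759.
In 604800 s of true time the clock registers 604800/0.997759 = 606158.4 s, so it gains 1358 s.

gain 1358 s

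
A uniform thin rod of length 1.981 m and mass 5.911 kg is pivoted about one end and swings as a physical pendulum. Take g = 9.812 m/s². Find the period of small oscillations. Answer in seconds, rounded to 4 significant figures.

2.305 s

For a physical pendulum T = 2π√(I/(mgd)), with d = 0.99050 m from pivot to centre of mass.
I_cm = mL²/12 = 5.911 × 1.981²/12 = 1.9331 kg·m²; I = I_cm + md² = 1.9331 + 5.911 × 0.99050² = 7.7323 kg·m².
T = 2π√(7.7323/(5.911 × 9.812 × 0.99050)) = 2.305 s.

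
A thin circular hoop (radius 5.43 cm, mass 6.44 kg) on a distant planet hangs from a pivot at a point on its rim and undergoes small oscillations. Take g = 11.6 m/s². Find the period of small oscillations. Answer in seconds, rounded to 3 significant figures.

I_cm = mr² = 0.01899 kg·m². The pivot is at distance d = 0.0543 m from the centre of mass.
By the parallel-axis theorem, I = I_cm + md² = 0.01899 + 0.01899 = 0.03798 kg·m².
T = 2π√(I/(mgd)) = 2π√(0.03798/(6.44 × 11.6 × 0.0543)) = 0.608 s.

0.608 s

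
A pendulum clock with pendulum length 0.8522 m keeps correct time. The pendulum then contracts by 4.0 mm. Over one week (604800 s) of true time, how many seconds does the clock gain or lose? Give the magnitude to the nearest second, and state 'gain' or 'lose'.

gain 1424 s

T ∝ √L, so T'/T = √(0.84820/0.8522) = 0.997650.
In 604800 s of true time the clock registers 604800/0.997650 = 606224.4 s, so it gains 1424 s.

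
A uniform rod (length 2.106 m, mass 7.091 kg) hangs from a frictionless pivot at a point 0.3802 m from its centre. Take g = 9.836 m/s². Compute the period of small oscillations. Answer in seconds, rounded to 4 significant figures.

2.330 s

For a physical pendulum T = 2π√(I/(mgd)), with d = 0.38020 m from pivot to centre of mass.
I_cm = mL²/12 = 7.091 × 2.106²/12 = 2.6209 kg·m²; I = I_cm + md² = 2.6209 + 7.091 × 0.38020² = 3.6459 kg·m².
T = 2π√(3.6459/(7.091 × 9.836 × 0.38020)) = 2.330 s.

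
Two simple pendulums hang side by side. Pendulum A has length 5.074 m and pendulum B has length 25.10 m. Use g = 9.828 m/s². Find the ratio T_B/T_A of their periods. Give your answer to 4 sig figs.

2.224

T ∝ √L, so T_B/T_A = √(L_B/L_A) = √(25.10/5.074) = 2.224.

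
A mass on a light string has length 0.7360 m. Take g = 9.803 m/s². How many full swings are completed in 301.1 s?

T = 2π√(L/g) = 2π√(0.7360/9.803) = 1.7216 s.
Number of complete oscillations = ⌊301.1/1.7216⌋ = ⌊174.89⌋ = 174.

174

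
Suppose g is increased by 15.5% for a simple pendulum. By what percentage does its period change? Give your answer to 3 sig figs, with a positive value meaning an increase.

T ∝ 1/√g, so T'/T = 1/√(1.155) = 0.9305.
Percentage change in T = (0.9305 − 1) × 100% = -6.95%.

-6.95%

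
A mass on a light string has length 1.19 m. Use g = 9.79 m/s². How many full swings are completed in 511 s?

T = 2π√(L/g) = 2π√(1.19/9.79) = 2.191 s.
Number of complete oscillations = ⌊511/2.191⌋ = ⌊233.3⌋ = 233.

233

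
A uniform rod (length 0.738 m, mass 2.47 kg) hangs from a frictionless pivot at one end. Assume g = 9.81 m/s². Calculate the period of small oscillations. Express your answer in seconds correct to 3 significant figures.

For a physical pendulum T = 2π√(I/(mgd)), with d = 0.3690 m from pivot to centre of mass.
I_cm = mL²/12 = 2.47 × 0.738²/12 = 0.1121 kg·m²; I = I_cm + md² = 0.1121 + 2.47 × 0.3690² = 0.4484 kg·m².
T = 2π√(0.4484/(2.47 × 9.81 × 0.3690)) = 1.41 s.

1.41 s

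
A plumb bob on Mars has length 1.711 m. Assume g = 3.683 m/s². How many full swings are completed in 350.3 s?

81

T = 2π√(L/g) = 2π√(1.711/3.683) = 4.2826 s.
Number of complete oscillations = ⌊350.3/4.2826⌋ = ⌊81.797⌋ = 81.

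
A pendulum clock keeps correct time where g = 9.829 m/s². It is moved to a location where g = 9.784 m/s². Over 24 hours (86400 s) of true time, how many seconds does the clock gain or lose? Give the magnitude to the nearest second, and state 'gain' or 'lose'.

lose 198 s

The clock's period scales as T ∝ 1/√g, so T'/T = √(9.829/9.784) = 1.00230.
In 86400 s of true time the clock registers 86400/1.00230 = 86202.0 s, so it loses 198 s.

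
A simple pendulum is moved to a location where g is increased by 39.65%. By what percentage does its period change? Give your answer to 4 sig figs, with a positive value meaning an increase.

T ∝ 1/√g, so T'/T = 1/√(1.3965) = 0.84621.
Percentage change in T = (0.84621 − 1) × 100% = -15.38%.

-15.38%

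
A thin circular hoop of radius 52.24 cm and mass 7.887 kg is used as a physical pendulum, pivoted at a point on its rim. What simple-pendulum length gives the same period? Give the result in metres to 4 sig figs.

The equivalent simple-pendulum length is L_eq = I/(md), where I is about the pivot and d = 0.52240 m.
I_cm = mR² = 2.1524 kg·m², so I = I_cm + md² = 2.1524 + 2.1524 = 4.3048 kg·m².
L_eq = 4.3048/(7.887 × 0.52240) = 1.045 m.

1.045 m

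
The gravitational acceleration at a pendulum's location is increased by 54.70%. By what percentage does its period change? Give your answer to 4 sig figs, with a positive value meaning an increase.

-19.60%

T ∝ 1/√g, so T'/T = 1/√(1.5470) = 0.80400.
Percentage change in T = (0.80400 − 1) × 100% = -19.60%.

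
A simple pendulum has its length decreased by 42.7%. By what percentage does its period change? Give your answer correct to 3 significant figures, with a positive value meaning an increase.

-24.3%

T ∝ √L, so T'/T = √(0.5730) = 0.7570.
Percentage change in T = (0.7570 − 1) × 100% = -24.3%.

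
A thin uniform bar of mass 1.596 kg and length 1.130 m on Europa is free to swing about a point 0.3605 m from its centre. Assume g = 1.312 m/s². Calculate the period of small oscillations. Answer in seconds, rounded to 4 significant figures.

For a physical pendulum T = 2π√(I/(mgd)), with d = 0.36050 m from pivot to centre of mass.
I_cm = mL²/12 = 1.596 × 1.130²/12 = 0.16983 kg·m²; I = I_cm + md² = 0.16983 + 1.596 × 0.36050² = 0.37724 kg·m².
T = 2π√(0.37724/(1.596 × 1.312 × 0.36050)) = 4.442 s.

4.442 s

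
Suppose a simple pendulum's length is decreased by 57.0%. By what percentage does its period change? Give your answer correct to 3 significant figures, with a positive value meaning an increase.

-34.4%

T ∝ √L, so T'/T = √(0.4300) = 0.6557.
Percentage change in T = (0.6557 − 1) × 100% = -34.4%.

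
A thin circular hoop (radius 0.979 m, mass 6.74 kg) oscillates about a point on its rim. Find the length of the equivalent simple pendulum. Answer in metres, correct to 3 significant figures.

1.96 m

The equivalent simple-pendulum length is L_eq = I/(md), where I is about the pivot and d = 0.9790 m.
I_cm = mR² = 6.460 kg·m², so I = I_cm + md² = 6.460 + 6.460 = 12.92 kg·m².
L_eq = 12.92/(6.74 × 0.9790) = 1.96 m.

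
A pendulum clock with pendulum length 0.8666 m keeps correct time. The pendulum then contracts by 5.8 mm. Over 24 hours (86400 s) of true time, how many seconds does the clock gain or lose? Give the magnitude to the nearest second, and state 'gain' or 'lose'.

T ∝ √L, so T'/T = √(0.86080/0.8666) = 0.996648.
In 86400 s of true time the clock registers 86400/0.996648 = 86690.6 s, so it gains 291 s.

gain 291 s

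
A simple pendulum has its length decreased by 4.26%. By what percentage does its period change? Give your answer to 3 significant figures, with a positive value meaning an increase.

T ∝ √L, so T'/T = √(0.9574) = 0.9785.
Percentage change in T = (0.9785 − 1) × 100% = -2.15%.

-2.15%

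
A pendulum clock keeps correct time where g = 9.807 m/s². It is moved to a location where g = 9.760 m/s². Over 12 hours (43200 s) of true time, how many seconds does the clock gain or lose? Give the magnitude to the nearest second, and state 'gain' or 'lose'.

lose 104 s

The clock's period scales as T ∝ 1/√g, so T'/T = √(9.807/9.760) = 1.00240.
In 43200 s of true time the clock registers 43200/1.00240 = 43096.4 s, so it loses 104 s.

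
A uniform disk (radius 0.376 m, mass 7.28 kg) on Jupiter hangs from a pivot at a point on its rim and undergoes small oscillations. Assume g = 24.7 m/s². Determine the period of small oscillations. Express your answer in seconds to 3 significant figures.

I_cm = ½mr² = 0.5146 kg·m². The pivot is at distance d = 0.376 m from the centre of mass.
By the parallel-axis theorem, I = I_cm + md² = 0.5146 + 1.029 = 1.544 kg·m².
T = 2π√(I/(mgd)) = 2π√(1.544/(7.28 × 24.7 × 0.376)) = 0.949 s.

0.949 s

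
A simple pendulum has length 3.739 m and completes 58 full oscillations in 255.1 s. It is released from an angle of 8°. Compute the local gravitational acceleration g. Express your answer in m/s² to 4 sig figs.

T = 255.1/58 = 4.3983 s.
From T = 2π√(L/g), g = 4π²L/T² = 4π² × 3.739/4.3983² = 7.630 m/s².

7.630 m/s²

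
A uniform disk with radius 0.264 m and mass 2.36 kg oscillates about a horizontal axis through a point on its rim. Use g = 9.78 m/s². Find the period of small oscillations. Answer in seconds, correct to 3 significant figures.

1.26 s

I_cm = ½mr² = 0.08224 kg·m². The pivot is at distance d = 0.264 m from the centre of mass.
By the parallel-axis theorem, I = I_cm + md² = 0.08224 + 0.1645 = 0.2467 kg·m².
T = 2π√(I/(mgd)) = 2π√(0.2467/(2.36 × 9.78 × 0.264)) = 1.26 s.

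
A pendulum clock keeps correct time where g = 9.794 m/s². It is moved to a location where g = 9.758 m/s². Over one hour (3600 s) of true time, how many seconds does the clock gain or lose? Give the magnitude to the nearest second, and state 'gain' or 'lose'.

lose 7 s

The clock's period scales as T ∝ 1/√g, so T'/T = √(9.794/9.758) = 1.00184.
In 3600 s of true time the clock registers 3600/1.00184 = 3593.4 s, so it loses 7 s.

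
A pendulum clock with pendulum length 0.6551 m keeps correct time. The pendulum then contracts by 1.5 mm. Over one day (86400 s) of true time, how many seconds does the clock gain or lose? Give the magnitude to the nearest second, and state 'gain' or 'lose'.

gain 99 s

T ∝ √L, so T'/T = √(0.65360/0.6551) = 0.998854.
In 86400 s of true time the clock registers 86400/0.998854 = 86499.1 s, so it gains 99 s.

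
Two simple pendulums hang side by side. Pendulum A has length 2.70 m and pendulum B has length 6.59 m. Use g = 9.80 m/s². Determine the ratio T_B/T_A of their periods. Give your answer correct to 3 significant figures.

T ∝ √L, so T_B/T_A = √(L_B/L_A) = √(6.59/2.70) = 1.56.

1.56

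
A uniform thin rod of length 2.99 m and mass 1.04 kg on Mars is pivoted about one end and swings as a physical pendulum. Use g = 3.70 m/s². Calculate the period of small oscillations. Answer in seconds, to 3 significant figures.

For a physical pendulum T = 2π√(I/(mgd)), with d = 1.495 m from pivot to centre of mass.
I_cm = mL²/12 = 1.04 × 2.99²/12 = 0.7748 kg·m²; I = I_cm + md² = 0.7748 + 1.04 × 1.495² = 3.099 kg·m².
T = 2π√(3.099/(1.04 × 3.70 × 1.495)) = 4.61 s.

4.61 s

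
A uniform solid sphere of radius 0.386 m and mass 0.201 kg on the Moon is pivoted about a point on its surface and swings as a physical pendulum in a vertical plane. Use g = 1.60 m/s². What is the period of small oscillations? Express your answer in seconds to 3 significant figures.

I_cm = (2/5)mr² = 0.01198 kg·m². The pivot is at distance d = 0.386 m from the centre of mass.
By the parallel-axis theorem, I = I_cm + md² = 0.01198 + 0.02995 = 0.04193 kg·m².
T = 2π√(I/(mgd)) = 2π√(0.04193/(0.201 × 1.60 × 0.386)) = 3.65 s.

3.65 s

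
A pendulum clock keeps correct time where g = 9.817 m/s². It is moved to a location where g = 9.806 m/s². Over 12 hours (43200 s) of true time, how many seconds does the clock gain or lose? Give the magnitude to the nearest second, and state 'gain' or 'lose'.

lose 24 s

The clock's period scales as T ∝ 1/√g, so T'/T = √(9.817/9.806) = 1.00056.
In 43200 s of true time the clock registers 43200/1.00056 = 43175.8 s, so it loses 24 s.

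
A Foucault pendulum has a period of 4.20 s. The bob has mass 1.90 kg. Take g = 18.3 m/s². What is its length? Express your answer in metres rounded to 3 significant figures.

8.18 m

From T = 2π√(L/g), L = gT²/(4π²) = 18.3 × 4.200²/(4π²) = 8.18 m.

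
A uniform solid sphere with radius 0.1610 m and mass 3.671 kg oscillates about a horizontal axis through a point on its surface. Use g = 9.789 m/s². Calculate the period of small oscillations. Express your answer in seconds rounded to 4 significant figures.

I_cm = (2/5)mr² = 0.038062 kg·m². The pivot is at distance d = 0.1610 m from the centre of mass.
By the parallel-axis theorem, I = I_cm + md² = 0.038062 + 0.095156 = 0.13322 kg·m².
T = 2π√(I/(mgd)) = 2π√(0.13322/(3.671 × 9.789 × 0.1610)) = 0.9534 s.

0.9534 s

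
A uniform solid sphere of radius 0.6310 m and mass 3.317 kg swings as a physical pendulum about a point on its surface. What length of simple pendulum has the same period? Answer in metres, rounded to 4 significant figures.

The equivalent simple-pendulum length is L_eq = I/(md), where I is about the pivot and d = 0.63100 m.
I_cm = (2/5)mR² = 0.52828 kg·m², so I = I_cm + md² = 0.52828 + 1.3207 = 1.8490 kg·m².
L_eq = 1.8490/(3.317 × 0.63100) = 0.8834 m.

0.8834 m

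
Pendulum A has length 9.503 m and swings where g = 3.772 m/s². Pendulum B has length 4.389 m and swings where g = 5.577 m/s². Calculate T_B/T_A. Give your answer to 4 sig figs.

0.5589

T = 2π√(L/g), so T_B/T_A = √((L_B/g_B)/(L_A/g_A)) = √((4.389/5.577)/(9.503/3.772)) = 0.5589.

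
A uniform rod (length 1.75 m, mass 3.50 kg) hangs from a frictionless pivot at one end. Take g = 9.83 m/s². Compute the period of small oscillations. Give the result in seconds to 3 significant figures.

For a physical pendulum T = 2π√(I/(mgd)), with d = 0.8750 m from pivot to centre of mass.
I_cm = mL²/12 = 3.50 × 1.75²/12 = 0.8932 kg·m²; I = I_cm + md² = 0.8932 + 3.50 × 0.8750² = 3.573 kg·m².
T = 2π√(3.573/(3.50 × 9.83 × 0.8750)) = 2.16 s.

2.16 s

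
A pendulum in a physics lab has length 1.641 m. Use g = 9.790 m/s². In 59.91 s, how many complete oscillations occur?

23

T = 2π√(L/g) = 2π√(1.641/9.790) = 2.5724 s.
Number of complete oscillations = ⌊59.91/2.5724⌋ = ⌊23.289⌋ = 23.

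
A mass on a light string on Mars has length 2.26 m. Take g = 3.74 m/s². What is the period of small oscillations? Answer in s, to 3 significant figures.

T = 2π√(L/g) = 2π√(2.26/3.74) = 2π × 0.7774 = 4.88 s.

4.88 s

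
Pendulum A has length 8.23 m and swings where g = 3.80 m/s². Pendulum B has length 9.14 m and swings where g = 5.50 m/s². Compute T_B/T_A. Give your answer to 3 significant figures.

T = 2π√(L/g), so T_B/T_A = √((L_B/g_B)/(L_A/g_A)) = √((9.14/5.50)/(8.23/3.80)) = 0.876.

0.876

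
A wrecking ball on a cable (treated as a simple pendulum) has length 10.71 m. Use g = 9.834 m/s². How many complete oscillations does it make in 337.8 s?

T = 2π√(L/g) = 2π√(10.71/9.834) = 6.5571 s.
Number of complete oscillations = ⌊337.8/6.5571⌋ = ⌊51.517⌋ = 51.

51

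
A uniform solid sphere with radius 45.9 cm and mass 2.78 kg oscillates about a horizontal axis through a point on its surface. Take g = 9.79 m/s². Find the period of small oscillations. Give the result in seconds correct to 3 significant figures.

1.61 s

I_cm = (2/5)mr² = 0.2343 kg·m². The pivot is at distance d = 0.459 m from the centre of mass.
By the parallel-axis theorem, I = I_cm + md² = 0.2343 + 0.5857 = 0.8200 kg·m².
T = 2π√(I/(mgd)) = 2π√(0.8200/(2.78 × 9.79 × 0.459)) = 1.61 s.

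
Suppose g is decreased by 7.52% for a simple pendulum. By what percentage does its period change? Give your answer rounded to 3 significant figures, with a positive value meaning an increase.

3.99%

T ∝ 1/√g, so T'/T = 1/√(0.9248) = 1.040.
Percentage change in T = (1.040 − 1) × 100% = 3.99%.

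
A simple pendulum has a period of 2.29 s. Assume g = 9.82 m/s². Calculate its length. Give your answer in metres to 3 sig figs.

1.30 m

From T = 2π√(L/g), L = gT²/(4π²) = 9.82 × 2.290²/(4π²) = 1.30 m.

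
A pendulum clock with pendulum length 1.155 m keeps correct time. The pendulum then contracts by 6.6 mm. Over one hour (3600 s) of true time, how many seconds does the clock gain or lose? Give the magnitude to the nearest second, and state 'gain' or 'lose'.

T ∝ √L, so T'/T = √(1.14840/1.155) = 0.997139.
In 3600 s of true time the clock registers 3600/0.997139 = 3610.3 s, so it gains 10 s.

gain 10 s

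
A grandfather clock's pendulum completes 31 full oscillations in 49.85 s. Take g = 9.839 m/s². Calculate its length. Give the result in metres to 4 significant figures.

T = 49.85/31 = 1.6081 s.
From T = 2π√(L/g), L = gT²/(4π²) = 9.839 × 1.6081²/(4π²) = 0.6445 m.

0.6445 m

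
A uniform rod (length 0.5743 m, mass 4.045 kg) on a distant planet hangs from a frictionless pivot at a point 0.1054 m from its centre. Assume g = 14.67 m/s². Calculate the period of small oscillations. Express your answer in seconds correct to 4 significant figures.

0.9927 s

For a physical pendulum T = 2π√(I/(mgd)), with d = 0.10540 m from pivot to centre of mass.
I_cm = mL²/12 = 4.045 × 0.5743²/12 = 0.11118 kg·m²; I = I_cm + md² = 0.11118 + 4.045 × 0.10540² = 0.15611 kg·m².
T = 2π√(0.15611/(4.045 × 14.67 × 0.10540)) = 0.9927 s.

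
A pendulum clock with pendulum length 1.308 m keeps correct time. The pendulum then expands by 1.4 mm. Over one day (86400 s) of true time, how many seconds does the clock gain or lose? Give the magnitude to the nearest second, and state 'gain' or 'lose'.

lose 46 s

T ∝ √L, so T'/T = √(1.30940/1.308) = 1.00054.
In 86400 s of true time the clock registers 86400/1.00054 = 86353.8 s, so it loses 46 s.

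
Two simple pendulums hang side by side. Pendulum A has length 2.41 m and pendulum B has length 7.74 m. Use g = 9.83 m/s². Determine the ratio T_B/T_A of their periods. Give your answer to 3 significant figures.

1.79

T ∝ √L, so T_B/T_A = √(L_B/L_A) = √(7.74/2.41) = 1.79.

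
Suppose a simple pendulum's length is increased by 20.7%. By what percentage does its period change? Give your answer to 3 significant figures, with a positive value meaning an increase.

9.86%

T ∝ √L, so T'/T = √(1.207) = 1.099.
Percentage change in T = (1.099 − 1) × 100% = 9.86%.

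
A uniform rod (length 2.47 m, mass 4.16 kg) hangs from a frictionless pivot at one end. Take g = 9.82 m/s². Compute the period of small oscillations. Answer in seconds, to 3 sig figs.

For a physical pendulum T = 2π√(I/(mgd)), with d = 1.235 m from pivot to centre of mass.
I_cm = mL²/12 = 4.16 × 2.47²/12 = 2.115 kg·m²; I = I_cm + md² = 2.115 + 4.16 × 1.235² = 8.460 kg·m².
T = 2π√(8.460/(4.16 × 9.82 × 1.235)) = 2.57 s.

2.57 s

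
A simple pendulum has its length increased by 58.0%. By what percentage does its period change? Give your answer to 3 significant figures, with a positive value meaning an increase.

T ∝ √L, so T'/T = √(1.580) = 1.257.
Percentage change in T = (1.257 − 1) × 100% = 25.7%.

25.7%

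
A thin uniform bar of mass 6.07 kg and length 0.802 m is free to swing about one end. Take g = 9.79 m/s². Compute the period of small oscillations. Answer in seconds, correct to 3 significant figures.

1.47 s

For a physical pendulum T = 2π√(I/(mgd)), with d = 0.4010 m from pivot to centre of mass.
I_cm = mL²/12 = 6.07 × 0.802²/12 = 0.3254 kg·m²; I = I_cm + md² = 0.3254 + 6.07 × 0.4010² = 1.301 kg·m².
T = 2π√(1.301/(6.07 × 9.79 × 0.4010)) = 1.47 s.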